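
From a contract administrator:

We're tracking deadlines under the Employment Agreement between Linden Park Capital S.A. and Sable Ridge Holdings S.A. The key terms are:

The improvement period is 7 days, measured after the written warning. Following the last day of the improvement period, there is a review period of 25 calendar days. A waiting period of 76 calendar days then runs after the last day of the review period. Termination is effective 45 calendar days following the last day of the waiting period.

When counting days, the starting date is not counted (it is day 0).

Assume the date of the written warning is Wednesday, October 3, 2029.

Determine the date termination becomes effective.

March 5, 2030

The last day of the improvement period: October 3, 2029 + 7 days = October 10, 2029.
The last day of the review period: 25 calendar days after October 10, 2029 is November 4, 2029.
The last day of the waiting period: 76 calendar days after November 4, 2029 is January 19, 2030.
The date termination becomes effective: January 19, 2030 + 45 days = March 5, 2030.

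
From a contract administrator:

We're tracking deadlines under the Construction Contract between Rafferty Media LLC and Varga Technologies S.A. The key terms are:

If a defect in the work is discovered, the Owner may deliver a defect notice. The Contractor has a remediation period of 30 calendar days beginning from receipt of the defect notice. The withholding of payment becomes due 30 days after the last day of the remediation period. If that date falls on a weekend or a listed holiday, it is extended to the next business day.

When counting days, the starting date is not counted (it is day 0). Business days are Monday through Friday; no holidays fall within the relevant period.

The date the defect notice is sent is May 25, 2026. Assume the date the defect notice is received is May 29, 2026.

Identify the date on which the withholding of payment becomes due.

Jul 28, 2026

The last day of the remediation period: 30 calendar days after May 29, 2026 is Jun 28, 2026.
The date on which the withholding of payment becomes due: Jun 28, 2026 + 30 days = Jul 28, 2026. Jul 28, 2026 is a Tuesday, so no roll-forward applies.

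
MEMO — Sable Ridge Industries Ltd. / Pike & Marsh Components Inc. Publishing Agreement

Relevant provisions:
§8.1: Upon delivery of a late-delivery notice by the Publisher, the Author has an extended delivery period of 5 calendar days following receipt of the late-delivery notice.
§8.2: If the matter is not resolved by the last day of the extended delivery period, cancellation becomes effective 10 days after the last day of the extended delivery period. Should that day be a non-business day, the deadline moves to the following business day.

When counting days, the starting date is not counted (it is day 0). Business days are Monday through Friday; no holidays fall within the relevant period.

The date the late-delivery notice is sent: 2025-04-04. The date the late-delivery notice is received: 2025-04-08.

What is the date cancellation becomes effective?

2025-04-23

Adding 5 calendar days to 2025-04-08 gives 2025-04-13, which is the last day of the extended delivery period.
The date cancellation becomes effective: 2025-04-13 + 10 days = 2025-04-23. 2025-04-23 is a Wednesday, so no roll-forward applies.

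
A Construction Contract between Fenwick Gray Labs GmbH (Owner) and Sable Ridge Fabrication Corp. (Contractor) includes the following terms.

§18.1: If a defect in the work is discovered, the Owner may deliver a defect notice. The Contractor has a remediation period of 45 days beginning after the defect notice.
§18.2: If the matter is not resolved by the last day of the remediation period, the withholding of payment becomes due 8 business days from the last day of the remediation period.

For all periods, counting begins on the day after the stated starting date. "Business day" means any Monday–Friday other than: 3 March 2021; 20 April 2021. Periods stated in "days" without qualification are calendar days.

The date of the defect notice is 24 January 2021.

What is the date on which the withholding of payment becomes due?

22 March 2021

Adding 45 calendar days to 24 January 2021 gives 10 March 2021, which is the last day of the remediation period.
The date on which the withholding of payment becomes due: 8 business days after Wednesday, 10 March 2021, skipping weekends — Mar 11, Mar 12, Mar 15, Mar 16, Mar 17, Mar 18, Mar 19, Mar 22 — lands on Monday, 22 March 2021.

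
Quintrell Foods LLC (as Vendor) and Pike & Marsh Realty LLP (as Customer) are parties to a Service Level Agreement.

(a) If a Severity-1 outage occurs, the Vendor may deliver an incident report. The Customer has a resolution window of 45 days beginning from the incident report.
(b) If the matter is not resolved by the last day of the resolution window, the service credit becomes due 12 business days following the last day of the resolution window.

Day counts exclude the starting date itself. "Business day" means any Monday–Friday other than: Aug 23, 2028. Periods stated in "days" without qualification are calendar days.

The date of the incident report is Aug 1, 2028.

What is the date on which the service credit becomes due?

Oct 3, 2028

The last day of the resolution window: 45 calendar days after Aug 1, 2028 is Sep 15, 2028.
From Friday, Sep 15, 2028, 12 business days (Sep 18, Sep 19, Sep 20, Sep 21, …, Sep 29, Oct 2, Oct 3, skipping weekends) brings us to Tuesday, Oct 3, 2028, which is the date on which the service credit becomes due.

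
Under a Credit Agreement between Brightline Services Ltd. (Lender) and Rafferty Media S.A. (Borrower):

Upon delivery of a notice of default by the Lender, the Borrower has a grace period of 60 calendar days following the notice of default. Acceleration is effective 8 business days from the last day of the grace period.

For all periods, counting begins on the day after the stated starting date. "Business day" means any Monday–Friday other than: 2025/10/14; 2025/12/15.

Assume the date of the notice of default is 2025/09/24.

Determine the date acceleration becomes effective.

The last day of the grace period: 2025/09/24 + 60 days = 2025/11/23.
From Sunday, 2025/11/23, 8 business days (Nov 24, Nov 25, Nov 26, Nov 27, Nov 28, Dec 1, Dec 2, Dec 3, skipping weekends) brings us to Wednesday, 2025/12/03, which is the date acceleration becomes effective.

2025/12/03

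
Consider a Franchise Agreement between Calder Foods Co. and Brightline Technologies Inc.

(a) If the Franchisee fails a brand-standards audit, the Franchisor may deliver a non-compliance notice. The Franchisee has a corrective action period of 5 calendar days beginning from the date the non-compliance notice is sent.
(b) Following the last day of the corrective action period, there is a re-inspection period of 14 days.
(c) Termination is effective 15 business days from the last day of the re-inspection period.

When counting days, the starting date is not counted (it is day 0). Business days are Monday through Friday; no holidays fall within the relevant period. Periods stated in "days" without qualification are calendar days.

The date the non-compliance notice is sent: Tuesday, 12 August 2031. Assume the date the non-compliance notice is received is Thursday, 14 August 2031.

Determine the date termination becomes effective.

The last day of the corrective action period: 5 calendar days after 12 August 2031 is 17 August 2031.
The last day of the re-inspection period: 14 calendar days after 17 August 2031 is 31 August 2031.
The date termination becomes effective: counting 15 business days from Sunday, 31 August 2031 (Sep 1, Sep 2, Sep 3, Sep 4, …, Sep 17, Sep 18, Sep 19, skipping weekends) reaches Friday, 19 September 2031.

19 September 2031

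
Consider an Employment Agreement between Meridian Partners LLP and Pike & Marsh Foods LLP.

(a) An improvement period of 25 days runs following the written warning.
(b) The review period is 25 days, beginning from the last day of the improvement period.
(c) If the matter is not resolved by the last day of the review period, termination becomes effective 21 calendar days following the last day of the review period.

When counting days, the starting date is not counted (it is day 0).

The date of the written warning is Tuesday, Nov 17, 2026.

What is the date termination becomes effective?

Jan 27, 2027

The last day of the improvement period: 25 calendar days after Nov 17, 2026 is Dec 12, 2026.
The last day of the review period: Dec 12, 2026 + 25 days = Jan 6, 2027.
Adding 21 calendar days to Jan 6, 2027 gives Jan 27, 2027, which is the date termination becomes effective.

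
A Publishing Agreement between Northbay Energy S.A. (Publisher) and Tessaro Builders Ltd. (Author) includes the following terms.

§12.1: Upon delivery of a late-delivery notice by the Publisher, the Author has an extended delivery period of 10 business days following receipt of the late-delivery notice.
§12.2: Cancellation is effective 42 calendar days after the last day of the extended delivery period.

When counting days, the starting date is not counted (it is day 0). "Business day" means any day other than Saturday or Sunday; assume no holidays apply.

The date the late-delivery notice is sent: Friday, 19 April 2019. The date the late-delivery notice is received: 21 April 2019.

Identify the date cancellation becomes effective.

The last day of the extended delivery period: counting 10 business days from Sunday, 21 April 2019 (Apr 22, Apr 23, Apr 24, Apr 25, Apr 26, Apr 29, Apr 30, May 1, May 2, May 3, skipping weekends) reaches Friday, 3 May 2019.
Adding 42 calendar days to 3 May 2019 gives 14 June 2019, which is the date cancellation becomes effective.

14 June 2019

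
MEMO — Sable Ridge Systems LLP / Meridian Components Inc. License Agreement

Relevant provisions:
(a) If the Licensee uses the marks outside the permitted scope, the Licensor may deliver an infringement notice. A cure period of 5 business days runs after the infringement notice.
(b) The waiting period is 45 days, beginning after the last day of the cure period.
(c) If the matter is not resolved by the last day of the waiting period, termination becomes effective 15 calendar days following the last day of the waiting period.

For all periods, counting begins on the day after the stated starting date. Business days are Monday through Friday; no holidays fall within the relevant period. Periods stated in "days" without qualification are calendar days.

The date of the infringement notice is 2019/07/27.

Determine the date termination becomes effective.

From Saturday, 2019/07/27, 5 business days (Jul 29, Jul 30, Jul 31, Aug 1, Aug 2, skipping weekends) brings us to Friday, 2019/08/02, which is the last day of the cure period.
The last day of the waiting period: 45 calendar days after 2019/08/02 is 2019/09/16.
Adding 15 calendar days to 2019/09/16 gives 2019/10/01, which is the date termination becomes effective.

2019/10/01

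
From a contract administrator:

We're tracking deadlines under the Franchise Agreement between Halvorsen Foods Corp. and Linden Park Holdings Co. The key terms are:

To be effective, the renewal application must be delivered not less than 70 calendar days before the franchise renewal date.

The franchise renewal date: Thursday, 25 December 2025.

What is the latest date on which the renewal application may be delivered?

Counting back 70 calendar days from 25 December 2025 gives 16 October 2025.

16 October 2025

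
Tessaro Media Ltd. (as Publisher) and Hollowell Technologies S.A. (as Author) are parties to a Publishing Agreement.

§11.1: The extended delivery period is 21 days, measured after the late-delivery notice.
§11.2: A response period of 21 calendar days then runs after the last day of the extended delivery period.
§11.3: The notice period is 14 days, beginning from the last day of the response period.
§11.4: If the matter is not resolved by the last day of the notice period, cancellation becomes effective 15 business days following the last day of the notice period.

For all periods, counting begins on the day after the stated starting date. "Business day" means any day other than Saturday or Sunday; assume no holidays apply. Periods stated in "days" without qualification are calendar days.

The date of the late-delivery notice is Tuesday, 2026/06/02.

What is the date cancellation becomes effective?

The last day of the extended delivery period: 21 calendar days after 2026/06/02 is 2026/06/23.
Adding 21 calendar days to 2026/06/23 gives 2026/07/14, which is the last day of the response period.
The last day of the notice period: 14 calendar days after 2026/07/14 is 2026/07/28.
The date cancellation becomes effective: 15 business days after Tuesday, 2026/07/28, skipping weekends — Jul 29, Jul 30, Jul 31, Aug 3, …, Aug 14, Aug 17, Aug 18 — lands on Tuesday, 2026/08/18.

2026/08/18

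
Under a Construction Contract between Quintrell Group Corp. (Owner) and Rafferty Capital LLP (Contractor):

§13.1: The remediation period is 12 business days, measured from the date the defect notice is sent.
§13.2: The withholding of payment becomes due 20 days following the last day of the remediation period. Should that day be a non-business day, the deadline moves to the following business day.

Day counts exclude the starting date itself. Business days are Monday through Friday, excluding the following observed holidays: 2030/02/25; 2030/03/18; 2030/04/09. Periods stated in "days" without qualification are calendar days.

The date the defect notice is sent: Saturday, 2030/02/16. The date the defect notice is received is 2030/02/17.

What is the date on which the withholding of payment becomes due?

2030/03/26

The last day of the remediation period: counting 12 business days from Saturday, 2030/02/16 (Feb 18, Feb 19, Feb 20, Feb 21, …, Mar 4, Mar 5, Mar 6, skipping weekends and the listed holiday on Feb 25) reaches Wednesday, 2030/03/06.
The date on which the withholding of payment becomes due: 20 calendar days after 2030/03/06 is 2030/03/26. 2030/03/26 is a Tuesday and is not a listed holiday, so no roll-forward applies.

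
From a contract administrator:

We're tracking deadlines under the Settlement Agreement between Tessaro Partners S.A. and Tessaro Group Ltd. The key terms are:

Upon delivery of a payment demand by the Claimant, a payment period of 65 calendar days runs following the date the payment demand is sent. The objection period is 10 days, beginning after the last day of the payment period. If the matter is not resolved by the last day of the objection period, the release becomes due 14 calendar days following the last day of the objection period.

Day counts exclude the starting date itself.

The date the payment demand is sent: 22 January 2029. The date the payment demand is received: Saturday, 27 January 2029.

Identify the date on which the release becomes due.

21 April 2029

The last day of the payment period: 22 January 2029 + 65 days = 28 March 2029.
The last day of the objection period: 10 calendar days after 28 March 2029 is 7 April 2029.
Adding 14 calendar days to 7 April 2029 gives 21 April 2029, which is the date on which the release becomes due.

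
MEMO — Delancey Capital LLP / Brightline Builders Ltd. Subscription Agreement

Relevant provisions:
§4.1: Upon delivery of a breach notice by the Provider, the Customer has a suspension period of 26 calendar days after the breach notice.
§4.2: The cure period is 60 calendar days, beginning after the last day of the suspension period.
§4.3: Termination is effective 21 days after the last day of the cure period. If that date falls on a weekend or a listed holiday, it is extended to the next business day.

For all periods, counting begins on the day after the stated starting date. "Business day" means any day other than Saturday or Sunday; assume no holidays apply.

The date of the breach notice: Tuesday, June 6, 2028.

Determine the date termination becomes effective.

The last day of the suspension period: 26 calendar days after June 6, 2028 is July 2, 2028.
The last day of the cure period: July 2, 2028 + 60 days = August 31, 2028.
The date termination becomes effective: 21 calendar days after August 31, 2028 is September 21, 2028. September 21, 2028 is a Thursday, so no roll-forward applies.

September 21, 2028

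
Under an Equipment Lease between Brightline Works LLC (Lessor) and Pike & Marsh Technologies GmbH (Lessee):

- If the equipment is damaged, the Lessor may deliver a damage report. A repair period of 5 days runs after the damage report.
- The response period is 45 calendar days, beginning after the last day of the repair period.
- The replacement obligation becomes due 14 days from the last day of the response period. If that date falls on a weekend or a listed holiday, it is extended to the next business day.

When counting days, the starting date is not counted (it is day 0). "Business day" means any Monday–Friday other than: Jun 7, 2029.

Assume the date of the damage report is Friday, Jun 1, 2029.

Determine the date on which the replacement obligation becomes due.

Adding 5 calendar days to Jun 1, 2029 gives Jun 6, 2029, which is the last day of the repair period.
The last day of the response period: Jun 6, 2029 + 45 days = Jul 21, 2029.
Adding 14 calendar days to Jul 21, 2029 gives Aug 4, 2029, which is the date on which the replacement obligation becomes due. That falls on a Saturday, so it rolls to the next business day, Monday, Aug 6, 2029.

Aug 6, 2029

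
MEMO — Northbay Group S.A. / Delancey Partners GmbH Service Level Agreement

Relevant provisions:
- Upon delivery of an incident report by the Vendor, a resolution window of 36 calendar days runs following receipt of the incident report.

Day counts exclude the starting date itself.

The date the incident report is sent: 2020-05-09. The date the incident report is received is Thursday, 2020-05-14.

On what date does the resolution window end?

2020-06-19

The last day of the resolution window: 36 calendar days after 2020-05-14 is 2020-06-19.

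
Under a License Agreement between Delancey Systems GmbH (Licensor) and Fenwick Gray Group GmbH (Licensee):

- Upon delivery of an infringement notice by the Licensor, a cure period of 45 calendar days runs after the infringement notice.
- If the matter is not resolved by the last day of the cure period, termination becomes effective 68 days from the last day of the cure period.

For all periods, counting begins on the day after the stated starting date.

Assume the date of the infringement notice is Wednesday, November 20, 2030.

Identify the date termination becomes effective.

Adding 45 calendar days to November 20, 2030 gives January 4, 2031, which is the last day of the cure period.
The date termination becomes effective: 68 calendar days after January 4, 2031 is March 13, 2031.

March 13, 2031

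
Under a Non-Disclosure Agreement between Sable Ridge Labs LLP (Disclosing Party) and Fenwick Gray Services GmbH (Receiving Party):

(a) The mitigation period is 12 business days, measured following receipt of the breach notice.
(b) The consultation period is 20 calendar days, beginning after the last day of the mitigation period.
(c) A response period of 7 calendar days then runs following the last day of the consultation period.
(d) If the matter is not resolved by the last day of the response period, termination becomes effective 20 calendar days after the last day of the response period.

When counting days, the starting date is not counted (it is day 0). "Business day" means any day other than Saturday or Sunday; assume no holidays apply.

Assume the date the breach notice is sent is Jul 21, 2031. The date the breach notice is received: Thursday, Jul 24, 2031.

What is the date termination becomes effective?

Sep 27, 2031

From Thursday, Jul 24, 2031, 12 business days (Jul 25, Jul 28, Jul 29, Jul 30, …, Aug 7, Aug 8, Aug 11, skipping weekends) brings us to Monday, Aug 11, 2031, which is the last day of the mitigation period.
The last day of the consultation period: Aug 11, 2031 + 20 days = Aug 31, 2031.
The last day of the response period: 7 calendar days after Aug 31, 2031 is Sep 7, 2031.
Adding 20 calendar days to Sep 7, 2031 gives Sep 27, 2031, which is the date termination becomes effective.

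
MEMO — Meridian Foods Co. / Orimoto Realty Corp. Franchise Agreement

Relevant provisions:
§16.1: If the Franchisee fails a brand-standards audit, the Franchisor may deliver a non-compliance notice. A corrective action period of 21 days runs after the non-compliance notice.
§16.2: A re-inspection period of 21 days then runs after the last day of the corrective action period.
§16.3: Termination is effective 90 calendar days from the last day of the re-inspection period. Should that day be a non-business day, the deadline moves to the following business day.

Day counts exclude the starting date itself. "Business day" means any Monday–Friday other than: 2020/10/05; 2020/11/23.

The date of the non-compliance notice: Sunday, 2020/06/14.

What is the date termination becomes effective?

The last day of the corrective action period: 21 calendar days after 2020/06/14 is 2020/07/05.
Adding 21 calendar days to 2020/07/05 gives 2020/07/26, which is the last day of the re-inspection period.
Adding 90 calendar days to 2020/07/26 gives 2020/10/24, which is the date termination becomes effective. That falls on a Saturday, so it rolls to the next business day, Monday, 2020/10/26.

2020/10/26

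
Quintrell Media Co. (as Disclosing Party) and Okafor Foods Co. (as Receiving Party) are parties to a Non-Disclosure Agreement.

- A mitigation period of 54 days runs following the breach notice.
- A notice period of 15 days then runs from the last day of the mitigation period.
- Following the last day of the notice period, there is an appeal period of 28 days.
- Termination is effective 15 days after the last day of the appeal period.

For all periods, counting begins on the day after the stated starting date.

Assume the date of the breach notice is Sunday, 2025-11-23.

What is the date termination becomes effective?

2026-03-15

The last day of the mitigation period: 2025-11-23 + 54 days = 2026-01-16.
The last day of the notice period: 2026-01-16 + 15 days = 2026-01-31.
Adding 28 calendar days to 2026-01-31 gives 2026-02-28, which is the last day of the appeal period.
The date termination becomes effective: 15 calendar days after 2026-02-28 is 2026-03-15.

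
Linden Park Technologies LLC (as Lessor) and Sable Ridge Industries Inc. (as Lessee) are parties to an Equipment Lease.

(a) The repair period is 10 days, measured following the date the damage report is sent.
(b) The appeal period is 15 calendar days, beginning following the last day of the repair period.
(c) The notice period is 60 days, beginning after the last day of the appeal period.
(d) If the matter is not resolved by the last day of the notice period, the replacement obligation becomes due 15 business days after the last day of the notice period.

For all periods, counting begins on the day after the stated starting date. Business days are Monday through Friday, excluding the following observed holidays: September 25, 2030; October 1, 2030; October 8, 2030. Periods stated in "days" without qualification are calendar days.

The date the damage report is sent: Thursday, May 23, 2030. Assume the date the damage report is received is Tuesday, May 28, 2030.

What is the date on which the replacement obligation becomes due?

September 6, 2030

The last day of the repair period: May 23, 2030 + 10 days = June 2, 2030.
Adding 15 calendar days to June 2, 2030 gives June 17, 2030, which is the last day of the appeal period.
The last day of the notice period: 60 calendar days after June 17, 2030 is August 16, 2030.
The date on which the replacement obligation becomes due: 15 business days after Friday, August 16, 2030, skipping weekends — Aug 19, Aug 20, Aug 21, Aug 22, …, Sep 4, Sep 5, Sep 6 — lands on Friday, September 6, 2030.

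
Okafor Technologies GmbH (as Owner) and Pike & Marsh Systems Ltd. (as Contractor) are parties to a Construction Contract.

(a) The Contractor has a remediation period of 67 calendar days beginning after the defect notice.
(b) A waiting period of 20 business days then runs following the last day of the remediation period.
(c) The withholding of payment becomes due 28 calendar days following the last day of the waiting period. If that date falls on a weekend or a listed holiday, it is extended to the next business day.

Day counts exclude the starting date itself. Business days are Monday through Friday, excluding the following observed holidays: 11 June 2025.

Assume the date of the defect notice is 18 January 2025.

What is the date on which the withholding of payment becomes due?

21 May 2025

The last day of the remediation period: 67 calendar days after 18 January 2025 is 26 March 2025.
The last day of the waiting period: counting 20 business days from Wednesday, 26 March 2025 (Mar 27, Mar 28, Mar 31, Apr 1, …, Apr 21, Apr 22, Apr 23, skipping weekends) reaches Wednesday, 23 April 2025.
The date on which the withholding of payment becomes due: 23 April 2025 + 28 days = 21 May 2025. 21 May 2025 is a Wednesday and is not a listed holiday, so no roll-forward applies.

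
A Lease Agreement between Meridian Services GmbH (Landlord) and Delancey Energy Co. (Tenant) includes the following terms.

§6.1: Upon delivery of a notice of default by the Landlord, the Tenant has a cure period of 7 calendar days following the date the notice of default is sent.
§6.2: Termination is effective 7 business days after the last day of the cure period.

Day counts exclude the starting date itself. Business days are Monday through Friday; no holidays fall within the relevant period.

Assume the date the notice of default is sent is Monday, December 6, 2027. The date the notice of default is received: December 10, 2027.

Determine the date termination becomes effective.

The last day of the cure period: December 6, 2027 + 7 days = December 13, 2027.
From Monday, December 13, 2027, 7 business days (Dec 14, Dec 15, Dec 16, Dec 17, Dec 20, Dec 21, Dec 22, skipping weekends) brings us to Wednesday, December 22, 2027, which is the date termination becomes effective.

December 22, 2027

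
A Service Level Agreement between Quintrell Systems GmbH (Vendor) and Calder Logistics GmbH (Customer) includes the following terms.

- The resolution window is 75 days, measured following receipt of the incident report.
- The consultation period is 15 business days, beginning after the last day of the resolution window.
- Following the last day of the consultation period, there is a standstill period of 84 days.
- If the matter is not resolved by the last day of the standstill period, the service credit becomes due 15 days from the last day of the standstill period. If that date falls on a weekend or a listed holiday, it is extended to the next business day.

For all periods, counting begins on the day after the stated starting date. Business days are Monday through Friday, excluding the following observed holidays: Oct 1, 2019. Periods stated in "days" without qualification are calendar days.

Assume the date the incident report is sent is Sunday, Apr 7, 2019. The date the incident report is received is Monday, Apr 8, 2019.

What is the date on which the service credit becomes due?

The last day of the resolution window: Apr 8, 2019 + 75 days = Jun 22, 2019.
The last day of the consultation period: counting 15 business days from Saturday, Jun 22, 2019 (Jun 24, Jun 25, Jun 26, Jun 27, …, Jul 10, Jul 11, Jul 12, skipping weekends) reaches Friday, Jul 12, 2019.
Adding 84 calendar days to Jul 12, 2019 gives Oct 4, 2019, which is the last day of the standstill period.
The date on which the service credit becomes due: 15 calendar days after Oct 4, 2019 is Oct 19, 2019. That falls on a Saturday, so it rolls to the next business day, Monday, Oct 21, 2019.

Oct 21, 2019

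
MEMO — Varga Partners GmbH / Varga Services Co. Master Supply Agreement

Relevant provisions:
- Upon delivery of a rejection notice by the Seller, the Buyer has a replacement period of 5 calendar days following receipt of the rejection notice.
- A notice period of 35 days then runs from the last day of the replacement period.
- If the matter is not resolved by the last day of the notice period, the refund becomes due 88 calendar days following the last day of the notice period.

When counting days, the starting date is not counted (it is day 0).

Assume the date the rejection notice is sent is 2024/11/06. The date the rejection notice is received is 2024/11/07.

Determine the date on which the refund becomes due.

2025/03/15

The last day of the replacement period: 2024/11/07 + 5 days = 2024/11/12.
The last day of the notice period: 2024/11/12 + 35 days = 2024/12/17.
The date on which the refund becomes due: 2024/12/17 + 88 days = 2025/03/15.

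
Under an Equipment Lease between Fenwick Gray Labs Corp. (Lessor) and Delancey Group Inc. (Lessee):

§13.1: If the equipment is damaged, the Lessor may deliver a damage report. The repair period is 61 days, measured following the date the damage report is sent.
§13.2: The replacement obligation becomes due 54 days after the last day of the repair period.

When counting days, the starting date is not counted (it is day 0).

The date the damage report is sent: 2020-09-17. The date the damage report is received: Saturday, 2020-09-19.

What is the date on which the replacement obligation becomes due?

2021-01-10

Adding 61 calendar days to 2020-09-17 gives 2020-11-17, which is the last day of the repair period.
The date on which the replacement obligation becomes due: 2020-11-17 + 54 days = 2021-01-10.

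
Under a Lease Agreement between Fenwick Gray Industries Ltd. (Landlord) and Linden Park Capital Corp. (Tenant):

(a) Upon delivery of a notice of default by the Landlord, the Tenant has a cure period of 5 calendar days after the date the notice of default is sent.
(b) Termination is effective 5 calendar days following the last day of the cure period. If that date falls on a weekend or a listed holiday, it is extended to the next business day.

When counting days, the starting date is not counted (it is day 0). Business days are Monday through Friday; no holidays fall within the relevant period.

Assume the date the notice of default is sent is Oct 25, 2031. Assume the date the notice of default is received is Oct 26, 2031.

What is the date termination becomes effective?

Nov 4, 2031

Adding 5 calendar days to Oct 25, 2031 gives Oct 30, 2031, which is the last day of the cure period.
The date termination becomes effective: Oct 30, 2031 + 5 days = Nov 4, 2031. Nov 4, 2031 is a Tuesday, so no roll-forward applies.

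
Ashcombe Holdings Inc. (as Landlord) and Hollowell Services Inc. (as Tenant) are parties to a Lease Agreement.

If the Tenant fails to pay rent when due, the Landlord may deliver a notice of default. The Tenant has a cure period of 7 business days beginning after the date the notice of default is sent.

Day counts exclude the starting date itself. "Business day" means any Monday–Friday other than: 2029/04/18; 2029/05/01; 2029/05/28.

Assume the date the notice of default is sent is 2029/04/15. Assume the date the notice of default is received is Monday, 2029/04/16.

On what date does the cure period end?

The last day of the cure period: 7 business days after Sunday, 2029/04/15, skipping weekends and the listed holiday on Apr 18 — Apr 16, Apr 17, Apr 19, Apr 20, Apr 23, Apr 24, Apr 25 — lands on Wednesday, 2029/04/25.

2029/04/25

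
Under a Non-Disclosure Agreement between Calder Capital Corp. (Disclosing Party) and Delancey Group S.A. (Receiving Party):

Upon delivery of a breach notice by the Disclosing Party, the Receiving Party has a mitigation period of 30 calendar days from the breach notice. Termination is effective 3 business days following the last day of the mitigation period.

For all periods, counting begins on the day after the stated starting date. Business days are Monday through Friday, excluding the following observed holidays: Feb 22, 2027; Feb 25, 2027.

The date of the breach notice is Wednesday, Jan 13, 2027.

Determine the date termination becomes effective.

Feb 17, 2027

The last day of the mitigation period: Jan 13, 2027 + 30 days = Feb 12, 2027.
From Friday, Feb 12, 2027, 3 business days (Feb 15, Feb 16, Feb 17, skipping weekends) brings us to Wednesday, Feb 17, 2027, which is the date termination becomes effective.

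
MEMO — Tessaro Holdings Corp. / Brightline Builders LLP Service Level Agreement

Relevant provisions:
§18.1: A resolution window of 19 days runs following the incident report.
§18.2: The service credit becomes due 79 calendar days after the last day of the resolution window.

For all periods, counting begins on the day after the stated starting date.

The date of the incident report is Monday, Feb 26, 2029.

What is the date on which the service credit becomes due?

Adding 19 calendar days to Feb 26, 2029 gives Mar 17, 2029, which is the last day of the resolution window.
The date on which the service credit becomes due: Mar 17, 2029 + 79 days = Jun 4, 2029.

Jun 4, 2029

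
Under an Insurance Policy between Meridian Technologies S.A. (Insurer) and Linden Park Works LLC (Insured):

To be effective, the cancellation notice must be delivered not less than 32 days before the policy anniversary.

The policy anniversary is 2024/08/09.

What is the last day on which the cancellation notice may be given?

2024/08/09 minus 32 days is 2024/07/08.

2024/07/08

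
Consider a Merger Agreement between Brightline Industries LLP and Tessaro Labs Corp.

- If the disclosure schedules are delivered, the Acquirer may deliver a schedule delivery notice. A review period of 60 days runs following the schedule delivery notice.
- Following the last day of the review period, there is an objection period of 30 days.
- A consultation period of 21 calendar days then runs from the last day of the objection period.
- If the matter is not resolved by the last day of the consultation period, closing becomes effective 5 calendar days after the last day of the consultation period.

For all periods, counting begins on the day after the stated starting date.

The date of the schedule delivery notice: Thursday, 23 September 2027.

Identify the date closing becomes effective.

17 January 2028

The last day of the review period: 23 September 2027 + 60 days = 22 November 2027.
The last day of the objection period: 30 calendar days after 22 November 2027 is 22 December 2027.
The last day of the consultation period: 21 calendar days after 22 December 2027 is 12 January 2028.
The date closing becomes effective: 12 January 2028 + 5 days = 17 January 2028.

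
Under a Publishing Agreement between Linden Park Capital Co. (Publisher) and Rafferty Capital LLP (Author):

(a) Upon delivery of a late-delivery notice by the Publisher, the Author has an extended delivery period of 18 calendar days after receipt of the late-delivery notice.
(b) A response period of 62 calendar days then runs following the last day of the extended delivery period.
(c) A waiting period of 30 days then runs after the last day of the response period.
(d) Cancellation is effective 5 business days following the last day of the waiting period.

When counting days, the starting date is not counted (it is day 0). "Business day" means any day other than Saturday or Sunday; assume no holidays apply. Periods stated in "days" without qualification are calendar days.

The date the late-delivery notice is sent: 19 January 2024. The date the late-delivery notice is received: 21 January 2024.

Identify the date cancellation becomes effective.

The last day of the extended delivery period: 18 calendar days after 21 January 2024 is 8 February 2024.
The last day of the response period: 8 February 2024 + 62 days = 10 April 2024.
The last day of the waiting period: 30 calendar days after 10 April 2024 is 10 May 2024.
From Friday, 10 May 2024, 5 business days (May 13, May 14, May 15, May 16, May 17, skipping weekends) brings us to Friday, 17 May 2024, which is the date cancellation becomes effective.

17 May 2024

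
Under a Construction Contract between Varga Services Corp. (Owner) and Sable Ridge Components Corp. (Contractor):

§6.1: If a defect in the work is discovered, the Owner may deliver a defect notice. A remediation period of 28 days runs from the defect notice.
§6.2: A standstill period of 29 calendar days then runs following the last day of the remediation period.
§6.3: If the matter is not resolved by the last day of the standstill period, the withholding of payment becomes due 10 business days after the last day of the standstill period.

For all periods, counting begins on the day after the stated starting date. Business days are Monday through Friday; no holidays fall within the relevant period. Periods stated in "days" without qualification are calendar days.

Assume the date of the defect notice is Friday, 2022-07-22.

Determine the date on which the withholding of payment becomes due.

The last day of the remediation period: 2022-07-22 + 28 days = 2022-08-19.
Adding 29 calendar days to 2022-08-19 gives 2022-09-17, which is the last day of the standstill period.
The date on which the withholding of payment becomes due: 10 business days after Saturday, 2022-09-17, skipping weekends — Sep 19, Sep 20, Sep 21, Sep 22, Sep 23, Sep 26, Sep 27, Sep 28, Sep 29, Sep 30 — lands on Friday, 2022-09-30.

2022-09-30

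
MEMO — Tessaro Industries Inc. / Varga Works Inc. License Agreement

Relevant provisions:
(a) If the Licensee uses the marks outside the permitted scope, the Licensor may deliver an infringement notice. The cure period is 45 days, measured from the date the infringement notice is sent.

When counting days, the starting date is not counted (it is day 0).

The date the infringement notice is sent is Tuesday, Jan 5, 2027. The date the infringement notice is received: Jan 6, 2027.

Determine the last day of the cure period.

The last day of the cure period: Jan 5, 2027 + 45 days = Feb 19, 2027.

Feb 19, 2027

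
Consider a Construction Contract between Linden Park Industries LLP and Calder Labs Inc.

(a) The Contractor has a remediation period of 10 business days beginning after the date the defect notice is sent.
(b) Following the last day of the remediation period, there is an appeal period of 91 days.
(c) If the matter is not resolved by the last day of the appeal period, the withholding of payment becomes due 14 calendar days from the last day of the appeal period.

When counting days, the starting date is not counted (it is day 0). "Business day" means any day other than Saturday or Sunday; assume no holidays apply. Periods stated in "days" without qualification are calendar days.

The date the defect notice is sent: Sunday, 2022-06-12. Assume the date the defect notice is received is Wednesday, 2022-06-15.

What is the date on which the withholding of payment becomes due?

From Sunday, 2022-06-12, 10 business days (Jun 13, Jun 14, Jun 15, Jun 16, Jun 17, Jun 20, Jun 21, Jun 22, Jun 23, Jun 24, skipping weekends) brings us to Friday, 2022-06-24, which is the last day of the remediation period.
The last day of the appeal period: 2022-06-24 + 91 days = 2022-09-23.
Adding 14 calendar days to 2022-09-23 gives 2022-10-07, which is the date on which the withholding of payment becomes due.

2022-10-07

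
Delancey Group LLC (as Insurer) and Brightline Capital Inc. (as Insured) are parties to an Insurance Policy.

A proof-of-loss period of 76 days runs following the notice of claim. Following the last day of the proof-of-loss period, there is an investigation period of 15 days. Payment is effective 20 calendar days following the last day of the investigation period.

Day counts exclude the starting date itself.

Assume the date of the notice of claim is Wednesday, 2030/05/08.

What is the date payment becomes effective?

The last day of the proof-of-loss period: 2030/05/08 + 76 days = 2030/07/23.
The last day of the investigation period: 15 calendar days after 2030/07/23 is 2030/08/07.
The date payment becomes effective: 20 calendar days after 2030/08/07 is 2030/08/27.

2030/08/27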